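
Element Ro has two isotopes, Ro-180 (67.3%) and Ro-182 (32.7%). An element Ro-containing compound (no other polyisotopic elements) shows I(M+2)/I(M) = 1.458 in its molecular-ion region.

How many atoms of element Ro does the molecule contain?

3

With n Ro atoms, P(M+2)/P(M) = C(n,1)·p^(n−1)q / p^n = n·q/p = n · 0.327/0.673.
n = 1.458 × 0.673/0.327 = 3.00 ≈ 3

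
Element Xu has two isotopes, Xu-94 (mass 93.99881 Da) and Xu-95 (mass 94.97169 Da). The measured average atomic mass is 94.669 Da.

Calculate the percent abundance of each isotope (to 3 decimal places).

Xu-94: 31.113%, Xu-95: 68.887%

With x = fraction of Xu-94 (so Xu-95 is 1 − x):
93.99881·x + 94.97169·(1 − x) = 94.669
(93.99881 − 94.97169)·x = 94.669 − 94.97169
x = -0.30269 / -0.97288 = 0.31113 → 31.113% Xu-94, 68.887% Xu-95.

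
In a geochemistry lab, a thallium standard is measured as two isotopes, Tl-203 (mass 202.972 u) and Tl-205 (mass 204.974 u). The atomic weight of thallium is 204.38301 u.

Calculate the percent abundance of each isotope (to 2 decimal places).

Tl-203: 29.52%, Tl-205: 70.48%

Let x be the fractional abundance of Tl-203; then Tl-205 has abundance 1 − x.
202.972·x + 204.974·(1 − x) = 204.38301
(202.972 − 204.974)·x = 204.38301 − 204.974
x = -0.59099 / -2.002 = 0.29520 → 29.52% Tl-203, 70.48% Tl-205.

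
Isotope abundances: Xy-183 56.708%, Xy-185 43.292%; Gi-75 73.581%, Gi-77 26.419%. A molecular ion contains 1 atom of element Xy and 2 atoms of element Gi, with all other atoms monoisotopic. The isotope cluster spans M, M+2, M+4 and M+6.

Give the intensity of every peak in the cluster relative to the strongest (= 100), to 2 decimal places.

Element Xy pattern (n=1): 0.56708 : 0.43292
Element Gi pattern (n=2): 0.54141636 : 0.38878729 : 0.06979636
Convolve the two distributions (both contribute in 2-u steps):
  M: 0.56708×0.54141636 = 0.307026
  M+2: 0.56708×0.38878729 + 0.43292×0.54141636 = 0.454863
  M+4: 0.56708×0.06979636 + 0.43292×0.38878729 = 0.207894
  M+6: 0.43292×0.06979636 = 0.030216
Scale to base peak (0.454863) = 100: 67.50 : 100.00 : 45.70 : 6.64

67.50 : 100.00 : 45.70 : 6.64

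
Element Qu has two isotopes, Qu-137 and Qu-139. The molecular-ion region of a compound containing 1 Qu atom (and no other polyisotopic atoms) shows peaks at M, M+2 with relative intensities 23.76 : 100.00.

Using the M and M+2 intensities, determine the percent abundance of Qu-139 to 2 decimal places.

If p is the fraction of Qu that is Qu-137, then I(M+2)/I(M) = [C(1,1)·p^0·(1−p)] / p^1 = 1·(1−p)/p = 100.00/23.76 = 4.2088
(1−p)/p = 4.2088/1 = 4.2088  ⇒  p = 1/(1 + 4.2088) = 0.1920
Qu-137: 19.20%, Qu-139: 80.80%.

80.80%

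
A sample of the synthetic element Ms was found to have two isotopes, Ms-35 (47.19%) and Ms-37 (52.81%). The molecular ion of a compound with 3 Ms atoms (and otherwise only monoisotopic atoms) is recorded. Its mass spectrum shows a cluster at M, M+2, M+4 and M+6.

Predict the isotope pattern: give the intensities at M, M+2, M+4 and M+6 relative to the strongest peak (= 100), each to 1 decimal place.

26.6 : 89.4 : 100.0 : 37.3

The 3 Ms atoms are independent, so intensities follow the terms of (0.4719 + 0.5281)^3.
P(M) = 0.4719^3 = 0.105087
P(M+2) = 3 × 0.4719^2 × 0.5281^1 = 0.352807
P(M+4) = 3 × 0.4719^1 × 0.5281^2 = 0.394824
P(M+6) = 0.5281^3 = 0.147282
The M+4 peak is largest (0.394824); scaling to 100 gives 26.6 : 89.4 : 100.0 : 37.3.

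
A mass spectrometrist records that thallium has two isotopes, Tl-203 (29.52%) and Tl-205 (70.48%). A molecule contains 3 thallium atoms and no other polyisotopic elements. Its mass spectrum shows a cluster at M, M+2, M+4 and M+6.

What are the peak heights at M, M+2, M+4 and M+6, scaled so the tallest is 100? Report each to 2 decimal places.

5.85 : 41.88 : 100.00 : 79.58

The 3 Tl atoms are independent, so intensities follow the terms of (0.2952 + 0.7048)^3.
P(M) = 0.2952^3 = 0.025725
P(M+2) = 3 × 0.2952^2 × 0.7048^1 = 0.184255
P(M+4) = 3 × 0.2952^1 × 0.7048^2 = 0.439916
P(M+6) = 0.7048^3 = 0.350104
The M+4 peak is largest (0.439916); scaling to 100 gives 5.85 : 41.88 : 100.00 : 79.58.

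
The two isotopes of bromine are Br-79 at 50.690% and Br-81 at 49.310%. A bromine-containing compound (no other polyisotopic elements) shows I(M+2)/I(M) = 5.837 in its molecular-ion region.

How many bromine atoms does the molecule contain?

6

For n independent Br atoms, I(M+2)/I(M) = n · (abundance Br-81) / (abundance Br-79) = n · 0.49310/0.50690.
n = 5.837 × 0.50690/0.49310 = 6.00 ≈ 6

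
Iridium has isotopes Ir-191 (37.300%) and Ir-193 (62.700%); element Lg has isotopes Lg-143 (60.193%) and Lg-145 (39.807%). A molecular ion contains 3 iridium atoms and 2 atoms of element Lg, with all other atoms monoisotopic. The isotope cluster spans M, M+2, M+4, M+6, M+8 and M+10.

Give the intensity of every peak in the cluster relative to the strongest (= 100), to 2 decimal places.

5.50 : 35.04 : 85.78 : 100.00 : 54.99 : 11.43

Iridium pattern (n=3): 0.05189512 : 0.26170165 : 0.43991135 : 0.24649188
Element Lg pattern (n=2): 0.36231972 : 0.47922055 : 0.15845972
Convolve the two distributions (both contribute in 2-u steps):
  M: 0.05189512×0.36231972 = 0.018803
  M+2: 0.05189512×0.47922055 + 0.26170165×0.36231972 = 0.119689
  M+4: 0.05189512×0.15845972 + 0.26170165×0.47922055 + 0.43991135×0.36231972 = 0.293025
  M+6: 0.26170165×0.15845972 + 0.43991135×0.47922055 + 0.24649188×0.36231972 = 0.341593
  M+8: 0.43991135×0.15845972 + 0.24649188×0.47922055 = 0.187832
  M+10: 0.24649188×0.15845972 = 0.039059
Scale to base peak (0.341593) = 100: 5.50 : 35.04 : 85.78 : 100.00 : 54.99 : 11.43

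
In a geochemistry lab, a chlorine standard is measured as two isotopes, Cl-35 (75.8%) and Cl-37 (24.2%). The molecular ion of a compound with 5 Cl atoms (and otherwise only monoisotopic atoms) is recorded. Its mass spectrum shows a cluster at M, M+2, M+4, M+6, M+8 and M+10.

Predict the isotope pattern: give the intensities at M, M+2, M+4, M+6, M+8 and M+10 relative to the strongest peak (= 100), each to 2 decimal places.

Each Cl atom is independently Cl-35 (p = 0.758) or Cl-37 (q = 0.242); the cluster is the binomial expansion (p + q)^5.
P(M) = 0.758^5 = 0.250234
P(M+2) = 5 × 0.758^4 × 0.242^1 = 0.399450
P(M+4) = 10 × 0.758^3 × 0.242^2 = 0.255058
P(M+6) = 10 × 0.758^2 × 0.242^3 = 0.081430
P(M+8) = 5 × 0.758^1 × 0.242^4 = 0.012999
P(M+10) = 0.242^5 = 0.000830
The M+2 peak is largest (0.399450); scaling to 100 gives 62.64 : 100.00 : 63.85 : 20.39 : 3.25 : 0.21.

62.64 : 100.00 : 63.85 : 20.39 : 3.25 : 0.21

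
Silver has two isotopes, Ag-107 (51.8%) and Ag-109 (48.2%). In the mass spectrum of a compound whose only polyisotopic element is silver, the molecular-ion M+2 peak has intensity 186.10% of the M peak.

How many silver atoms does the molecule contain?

For n independent Ag atoms, I(M+2)/I(M) = n · (abundance Ag-109) / (abundance Ag-107) = n · 0.482/0.518.
n = 1.8610 × 0.518/0.482 = 2.00 ≈ 2

2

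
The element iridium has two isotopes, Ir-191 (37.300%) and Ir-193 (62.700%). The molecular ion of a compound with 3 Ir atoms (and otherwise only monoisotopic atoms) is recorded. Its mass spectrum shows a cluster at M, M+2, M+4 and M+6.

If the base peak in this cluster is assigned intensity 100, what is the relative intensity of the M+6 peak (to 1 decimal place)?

(0.37300 + 0.62700)^3 gives M 0.0519, M+2 0.2617, M+4 0.4399, M+6 0.2465; the largest is M+4.
P(M+4) = C(3,2) × 0.37300^1 × 0.62700^2 = 3 × 0.3730 × 0.393129 = 0.439911 (base)
P(M+6) = C(3,3) × 0.37300^0 × 0.62700^3 = 1 × 1.0000 × 0.24649188 = 0.246492
Relative intensity = 0.246492 / 0.439911 × 100 = 56.0

56.0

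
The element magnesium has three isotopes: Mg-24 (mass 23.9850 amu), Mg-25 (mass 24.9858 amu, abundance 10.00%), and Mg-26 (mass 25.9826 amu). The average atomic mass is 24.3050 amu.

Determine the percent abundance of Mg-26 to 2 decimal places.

Let x and y be the fractions of Mg-24 and Mg-26. Then x + y = 1 − 0.1000 = 0.9000 and 23.9850x + 25.9826y = 24.3050 − 0.1000×24.9858 = 21.80642.
Substituting: 23.9850x + 25.9826(0.9000 − x) = 21.80642
(23.9850 − 25.9826)x = -1.57792  ⇒  x = 0.78991, y = 0.11009
Mg-24: 78.99%, Mg-26: 11.01%.

11.01%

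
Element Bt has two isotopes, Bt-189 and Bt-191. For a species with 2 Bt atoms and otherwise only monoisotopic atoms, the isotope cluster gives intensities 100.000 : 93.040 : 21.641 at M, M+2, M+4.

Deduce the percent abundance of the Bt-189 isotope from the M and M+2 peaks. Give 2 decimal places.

Write p for the Bt-189 fraction. I(M+2)/I(M) = [C(2,1)·p^1·(1−p)] / p^2 = 2·(1−p)/p = 93.040/100.000 = 0.9304
(1−p)/p = 0.9304/2 = 0.4652  ⇒  p = 1/(1 + 0.4652) = 0.6825
Bt-189: 68.25%, Bt-191: 31.75%.

68.25%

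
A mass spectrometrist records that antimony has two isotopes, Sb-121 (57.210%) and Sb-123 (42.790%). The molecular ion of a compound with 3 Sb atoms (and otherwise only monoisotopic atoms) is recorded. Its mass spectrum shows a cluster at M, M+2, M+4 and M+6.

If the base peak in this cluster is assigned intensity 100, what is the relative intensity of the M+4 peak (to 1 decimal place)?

Binomial terms of (0.57210 + 0.42790)^3: M 0.1872, M+2 0.4202, M+4 0.3143, M+6 0.0783 → M+2 is the base peak.
P(M+2) = C(3,1) × 0.57210^2 × 0.42790^1 = 3 × 0.32729841 × 0.4279 = 0.420153 (base)
P(M+4) = C(3,2) × 0.57210^1 × 0.42790^2 = 3 × 0.5721 × 0.18309841 = 0.314252
Relative intensity = 0.314252 / 0.420153 × 100 = 74.8

74.8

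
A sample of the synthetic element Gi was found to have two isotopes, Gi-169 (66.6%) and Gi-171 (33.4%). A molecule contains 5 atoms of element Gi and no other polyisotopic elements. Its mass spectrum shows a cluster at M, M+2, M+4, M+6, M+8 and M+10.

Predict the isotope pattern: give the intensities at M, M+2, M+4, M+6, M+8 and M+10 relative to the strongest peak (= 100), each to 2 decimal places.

39.76 : 99.70 : 100.00 : 50.15 : 12.58 : 1.26

Expanding (0.666 + 0.334)^5:
P(M) = 0.666^5 = 0.131030
P(M+2) = 5 × 0.666^4 × 0.334^1 = 0.328559
P(M+4) = 10 × 0.666^3 × 0.334^2 = 0.329546
P(M+6) = 10 × 0.666^2 × 0.334^3 = 0.165268
P(M+8) = 5 × 0.666^1 × 0.334^4 = 0.041441
P(M+10) = 0.334^5 = 0.004157
The M+4 peak is largest (0.329546); scaling to 100 gives 39.76 : 99.70 : 100.00 : 50.15 : 12.58 : 1.26.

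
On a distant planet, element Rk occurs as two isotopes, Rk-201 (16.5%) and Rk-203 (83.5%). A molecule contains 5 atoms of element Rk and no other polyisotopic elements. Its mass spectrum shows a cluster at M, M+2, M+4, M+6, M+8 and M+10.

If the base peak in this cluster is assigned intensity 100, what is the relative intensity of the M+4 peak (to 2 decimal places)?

7.72

Binomial terms of (0.165 + 0.835)^5: M 0.0001, M+2 0.0031, M+4 0.0313, M+6 0.1585, M+8 0.4011, M+10 0.4059 → M+10 is the base peak.
P(M+10) = C(5,5) × 0.165^0 × 0.835^5 = 1 × 1.0000 × 0.40591246 = 0.405912 (base)
P(M+4) = C(5,2) × 0.165^3 × 0.835^2 = 10 × 0.00449213 × 0.697225 = 0.031320
Relative intensity = 0.031320 / 0.405912 × 100 = 7.72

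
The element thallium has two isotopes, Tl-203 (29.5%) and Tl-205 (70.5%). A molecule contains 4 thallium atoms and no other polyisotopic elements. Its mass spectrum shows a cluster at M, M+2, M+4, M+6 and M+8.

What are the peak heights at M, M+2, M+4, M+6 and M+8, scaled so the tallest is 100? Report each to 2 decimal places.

1.83 : 17.51 : 62.77 : 100.00 : 59.75

Expanding (0.295 + 0.705)^4:
P(M) = 0.295^4 = 0.007573
P(M+2) = 4 × 0.295^3 × 0.705^1 = 0.072396
P(M+4) = 6 × 0.295^2 × 0.705^2 = 0.259522
P(M+6) = 4 × 0.295^1 × 0.705^3 = 0.413475
P(M+8) = 0.705^4 = 0.247034
The M+6 peak is largest (0.413475); scaling to 100 gives 1.83 : 17.51 : 62.77 : 100.00 : 59.75.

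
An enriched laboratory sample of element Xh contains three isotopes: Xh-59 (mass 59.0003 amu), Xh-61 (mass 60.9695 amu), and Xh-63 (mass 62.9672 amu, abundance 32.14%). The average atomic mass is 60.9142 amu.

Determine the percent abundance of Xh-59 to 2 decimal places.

35.41%

Let x and y be the fractions of Xh-59 and Xh-61. Then x + y = 1 − 0.3214 = 0.6786 and 59.0003x + 60.9695y = 60.9142 − 0.3214×62.9672 = 40.67654192.
Substituting: 59.0003x + 60.9695(0.6786 − x) = 40.67654192
(59.0003 − 60.9695)x = -0.69736078  ⇒  x = 0.35413, y = 0.32447
Xh-59: 35.41%, Xh-61: 32.45%.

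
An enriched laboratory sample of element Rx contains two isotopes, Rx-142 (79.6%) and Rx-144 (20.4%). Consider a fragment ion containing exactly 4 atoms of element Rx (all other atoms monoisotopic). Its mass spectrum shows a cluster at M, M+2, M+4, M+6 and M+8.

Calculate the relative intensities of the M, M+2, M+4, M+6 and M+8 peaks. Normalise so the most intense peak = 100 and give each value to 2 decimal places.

Expanding (0.796 + 0.204)^4:
P(M) = 0.796^4 = 0.401469
P(M+2) = 4 × 0.796^3 × 0.204^1 = 0.411556
P(M+4) = 6 × 0.796^2 × 0.204^2 = 0.158211
P(M+6) = 4 × 0.796^1 × 0.204^3 = 0.027031
P(M+8) = 0.204^4 = 0.001732
The M+2 peak is largest (0.411556); scaling to 100 gives 97.55 : 100.00 : 38.44 : 6.57 : 0.42.

97.55 : 100.00 : 38.44 : 6.57 : 0.42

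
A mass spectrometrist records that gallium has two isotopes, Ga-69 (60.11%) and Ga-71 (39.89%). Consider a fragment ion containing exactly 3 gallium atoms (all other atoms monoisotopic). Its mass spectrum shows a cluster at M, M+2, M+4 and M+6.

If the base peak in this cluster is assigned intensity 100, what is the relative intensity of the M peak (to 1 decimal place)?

Binomial terms of (0.6011 + 0.3989)^3: M 0.2172, M+2 0.4324, M+4 0.2869, M+6 0.0635 → M+2 is the base peak.
P(M+2) = C(3,1) × 0.6011^2 × 0.3989^1 = 3 × 0.36132121 × 0.3989 = 0.432393 (base)
P(M) = C(3,0) × 0.6011^3 × 0.3989^0 = 1 × 0.21719018 × 1.0000 = 0.217190
Relative intensity = 0.217190 / 0.432393 × 100 = 50.2

50.2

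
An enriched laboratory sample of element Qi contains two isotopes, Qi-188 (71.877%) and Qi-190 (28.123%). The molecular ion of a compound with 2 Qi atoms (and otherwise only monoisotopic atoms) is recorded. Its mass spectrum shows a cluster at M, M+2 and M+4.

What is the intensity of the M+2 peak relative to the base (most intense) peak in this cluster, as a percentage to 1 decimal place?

78.3%

(0.71877 + 0.28123)^2 gives M 0.5166, M+2 0.4043, M+4 0.0791; the largest is M.
P(M) = C(2,0) × 0.71877^2 × 0.28123^0 = 1 × 0.51663031 × 1.0000 = 0.516630 (base)
P(M+2) = C(2,1) × 0.71877^1 × 0.28123^1 = 2 × 0.71877 × 0.28123 = 0.404279
Relative intensity = 0.404279 / 0.516630 × 100 = 78.3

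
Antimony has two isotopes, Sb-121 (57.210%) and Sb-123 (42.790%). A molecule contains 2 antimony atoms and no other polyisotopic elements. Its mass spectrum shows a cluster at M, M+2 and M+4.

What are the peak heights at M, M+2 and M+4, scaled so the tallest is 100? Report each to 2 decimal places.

Each Sb atom is independently Sb-121 (p = 0.57210) or Sb-123 (q = 0.42790); the cluster is the binomial expansion (p + q)^2.
P(M) = 0.57210^2 = 0.327298
P(M+2) = 2 × 0.57210^1 × 0.42790^1 = 0.489603
P(M+4) = 0.42790^2 = 0.183098
The M+2 peak is largest (0.489603); scaling to 100 gives 66.85 : 100.00 : 37.40.

66.85 : 100.00 : 37.40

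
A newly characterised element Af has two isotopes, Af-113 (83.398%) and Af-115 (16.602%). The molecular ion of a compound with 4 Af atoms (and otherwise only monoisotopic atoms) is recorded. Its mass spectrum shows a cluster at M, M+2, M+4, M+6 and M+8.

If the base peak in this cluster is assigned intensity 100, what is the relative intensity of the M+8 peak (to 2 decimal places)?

0.16

(0.83398 + 0.16602)^4 gives M 0.4838, M+2 0.3852, M+4 0.1150, M+6 0.0153, M+8 0.0008; the largest is M.
P(M) = C(4,0) × 0.83398^4 × 0.16602^0 = 1 × 0.48375174 × 1.0000 = 0.483752 (base)
P(M+8) = C(4,4) × 0.83398^0 × 0.16602^4 = 1 × 1.0000 × 0.0007597 = 0.000760
Relative intensity = 0.000760 / 0.483752 × 100 = 0.16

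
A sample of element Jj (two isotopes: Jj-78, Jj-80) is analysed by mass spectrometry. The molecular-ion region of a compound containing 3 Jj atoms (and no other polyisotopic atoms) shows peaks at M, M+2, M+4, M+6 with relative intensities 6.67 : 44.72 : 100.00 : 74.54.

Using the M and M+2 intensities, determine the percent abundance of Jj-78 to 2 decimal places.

Write p for the Jj-78 fraction. I(M+2)/I(M) = [C(3,1)·p^2·(1−p)] / p^3 = 3·(1−p)/p = 44.72/6.67 = 6.7046
(1−p)/p = 6.7046/3 = 2.2349  ⇒  p = 1/(1 + 2.2349) = 0.3091
Jj-78: 30.91%, Jj-80: 69.09%.

30.91%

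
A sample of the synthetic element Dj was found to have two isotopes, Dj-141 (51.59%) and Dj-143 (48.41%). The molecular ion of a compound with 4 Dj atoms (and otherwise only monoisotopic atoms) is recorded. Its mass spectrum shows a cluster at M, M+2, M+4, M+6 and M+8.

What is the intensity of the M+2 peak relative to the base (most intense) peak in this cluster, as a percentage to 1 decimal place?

(0.5159 + 0.4841)^4 gives M 0.0708, M+2 0.2659, M+4 0.3742, M+6 0.2341, M+8 0.0549; the largest is M+4.
P(M+4) = C(4,2) × 0.5159^2 × 0.4841^2 = 6 × 0.26615281 × 0.23435281 = 0.374242 (base)
P(M+2) = C(4,1) × 0.5159^3 × 0.4841^1 = 4 × 0.13730823 × 0.4841 = 0.265884
Relative intensity = 0.265884 / 0.374242 × 100 = 71.0

71.0%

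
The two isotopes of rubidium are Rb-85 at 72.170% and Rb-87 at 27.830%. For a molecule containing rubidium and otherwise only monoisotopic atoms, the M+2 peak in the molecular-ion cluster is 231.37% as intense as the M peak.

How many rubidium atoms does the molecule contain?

6

With n Rb atoms, P(M+2)/P(M) = C(n,1)·p^(n−1)q / p^n = n·q/p = n · 0.27830/0.72170.
n = 2.3137 × 0.72170/0.27830 = 6.00 ≈ 6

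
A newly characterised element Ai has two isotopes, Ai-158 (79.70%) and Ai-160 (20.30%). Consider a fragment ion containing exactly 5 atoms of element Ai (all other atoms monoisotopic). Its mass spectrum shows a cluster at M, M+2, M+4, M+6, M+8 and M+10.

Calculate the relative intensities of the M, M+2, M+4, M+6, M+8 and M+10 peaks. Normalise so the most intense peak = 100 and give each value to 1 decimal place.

Each Ai atom is independently Ai-158 (p = 0.7970) or Ai-160 (q = 0.2030); the cluster is the binomial expansion (p + q)^5.
P(M) = 0.7970^5 = 0.321582
P(M+2) = 5 × 0.7970^4 × 0.2030^1 = 0.409543
P(M+4) = 10 × 0.7970^3 × 0.2030^2 = 0.208625
P(M+6) = 10 × 0.7970^2 × 0.2030^3 = 0.053138
P(M+8) = 5 × 0.7970^1 × 0.2030^4 = 0.006767
P(M+10) = 0.2030^5 = 0.000345
The M+2 peak is largest (0.409543); scaling to 100 gives 78.5 : 100.0 : 50.9 : 13.0 : 1.7 : 0.1.

78.5 : 100.0 : 50.9 : 13.0 : 1.7 : 0.1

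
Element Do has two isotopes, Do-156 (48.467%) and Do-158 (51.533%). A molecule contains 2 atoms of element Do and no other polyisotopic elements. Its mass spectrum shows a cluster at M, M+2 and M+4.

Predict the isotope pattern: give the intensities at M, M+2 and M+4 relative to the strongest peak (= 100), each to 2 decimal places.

Each Do atom is independently Do-156 (p = 0.48467) or Do-158 (q = 0.51533); the cluster is the binomial expansion (p + q)^2.
P(M) = 0.48467^2 = 0.234905
P(M+2) = 2 × 0.48467^1 × 0.51533^1 = 0.499530
P(M+4) = 0.51533^2 = 0.265565
The M+2 peak is largest (0.499530); scaling to 100 gives 47.03 : 100.00 : 53.16.

47.03 : 100.00 : 53.16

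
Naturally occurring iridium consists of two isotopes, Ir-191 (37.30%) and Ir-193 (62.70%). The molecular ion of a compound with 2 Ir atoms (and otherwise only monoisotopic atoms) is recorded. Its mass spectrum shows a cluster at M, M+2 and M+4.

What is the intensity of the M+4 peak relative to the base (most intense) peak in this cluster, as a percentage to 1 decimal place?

84.0%

Term probabilities: M 0.1391, M+2 0.4677, M+4 0.3931. Base peak = M+2.
P(M+2) = C(2,1) × 0.3730^1 × 0.6270^1 = 2 × 0.3730 × 0.6270 = 0.467742 (base)
P(M+4) = C(2,2) × 0.3730^0 × 0.6270^2 = 1 × 1.0000 × 0.393129 = 0.393129
Relative intensity = 0.393129 / 0.467742 × 100 = 84.0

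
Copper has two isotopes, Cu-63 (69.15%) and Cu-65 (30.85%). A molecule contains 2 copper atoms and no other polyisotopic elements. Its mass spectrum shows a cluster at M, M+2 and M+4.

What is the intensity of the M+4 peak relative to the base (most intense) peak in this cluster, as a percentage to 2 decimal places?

19.90%

Binomial terms of (0.6915 + 0.3085)^2: M 0.4782, M+2 0.4267, M+4 0.0952 → M is the base peak.
P(M) = C(2,0) × 0.6915^2 × 0.3085^0 = 1 × 0.47817225 × 1.0000 = 0.478172 (base)
P(M+4) = C(2,2) × 0.6915^0 × 0.3085^2 = 1 × 1.0000 × 0.09517225 = 0.095172
Relative intensity = 0.095172 / 0.478172 × 100 = 19.90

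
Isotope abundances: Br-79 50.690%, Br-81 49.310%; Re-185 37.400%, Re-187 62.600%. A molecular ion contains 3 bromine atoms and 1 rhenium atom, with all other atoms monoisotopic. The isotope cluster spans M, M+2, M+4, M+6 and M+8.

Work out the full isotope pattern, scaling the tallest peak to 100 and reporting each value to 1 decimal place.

Bromine pattern (n=3): 0.13024674 : 0.3801026 : 0.36975457 : 0.11989609
Rhenium pattern (n=1): 0.3740 : 0.6260
Convolve the two distributions (both contribute in 2-u steps):
  M: 0.13024674×0.3740 = 0.048712
  M+2: 0.13024674×0.6260 + 0.3801026×0.3740 = 0.223693
  M+4: 0.3801026×0.6260 + 0.36975457×0.3740 = 0.376232
  M+6: 0.36975457×0.6260 + 0.11989609×0.3740 = 0.276307
  M+8: 0.11989609×0.6260 = 0.075055
Scale to base peak (0.376232) = 100: 12.9 : 59.5 : 100.0 : 73.4 : 19.9

12.9 : 59.5 : 100.0 : 73.4 : 19.9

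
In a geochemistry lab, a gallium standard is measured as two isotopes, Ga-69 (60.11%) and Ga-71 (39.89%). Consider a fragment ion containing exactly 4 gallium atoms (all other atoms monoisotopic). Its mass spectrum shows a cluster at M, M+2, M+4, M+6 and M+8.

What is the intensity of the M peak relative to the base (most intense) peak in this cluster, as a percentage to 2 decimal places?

37.67%

Binomial terms of (0.6011 + 0.3989)^4: M 0.1306, M+2 0.3465, M+4 0.3450, M+6 0.1526, M+8 0.0253 → M+2 is the base peak.
P(M+2) = C(4,1) × 0.6011^3 × 0.3989^1 = 4 × 0.21719018 × 0.3989 = 0.346549 (base)
P(M) = C(4,0) × 0.6011^4 × 0.3989^0 = 1 × 0.13055302 × 1.0000 = 0.130553
Relative intensity = 0.130553 / 0.346549 × 100 = 37.67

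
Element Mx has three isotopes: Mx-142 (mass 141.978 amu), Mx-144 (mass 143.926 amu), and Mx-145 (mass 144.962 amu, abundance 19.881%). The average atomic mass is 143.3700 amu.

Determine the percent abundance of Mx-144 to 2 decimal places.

41.00%

Let x and y be the fractions of Mx-142 and Mx-144. Then x + y = 1 − 0.19881 = 0.80119 and 141.978x + 143.926y = 143.3700 − 0.19881×144.962 = 114.55010478.
Substituting: 141.978x + 143.926(0.80119 − x) = 114.55010478
(141.978 − 143.926)x = -0.76196716  ⇒  x = 0.39115, y = 0.41004
Mx-142: 39.12%, Mx-144: 41.00%.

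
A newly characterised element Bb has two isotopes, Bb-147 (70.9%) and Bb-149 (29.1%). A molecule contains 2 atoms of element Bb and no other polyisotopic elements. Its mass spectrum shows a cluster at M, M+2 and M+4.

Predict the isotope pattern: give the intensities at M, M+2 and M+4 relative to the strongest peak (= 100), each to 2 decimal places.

The 2 Bb atoms are independent, so intensities follow the terms of (0.709 + 0.291)^2.
P(M) = 0.709^2 = 0.502681
P(M+2) = 2 × 0.709^1 × 0.291^1 = 0.412638
P(M+4) = 0.291^2 = 0.084681
The M peak is largest (0.502681); scaling to 100 gives 100.00 : 82.09 : 16.85.

100.00 : 82.09 : 16.85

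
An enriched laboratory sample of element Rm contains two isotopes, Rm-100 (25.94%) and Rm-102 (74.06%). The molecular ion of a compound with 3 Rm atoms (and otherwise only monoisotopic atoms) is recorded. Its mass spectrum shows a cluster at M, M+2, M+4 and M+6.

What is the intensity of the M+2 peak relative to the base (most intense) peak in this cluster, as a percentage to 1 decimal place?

35.0%

Binomial terms of (0.2594 + 0.7406)^3: M 0.0175, M+2 0.1495, M+4 0.4268, M+6 0.4062 → M+4 is the base peak.
P(M+4) = C(3,2) × 0.2594^1 × 0.7406^2 = 3 × 0.2594 × 0.54848836 = 0.426834 (base)
P(M+2) = C(3,1) × 0.2594^2 × 0.7406^1 = 3 × 0.06728836 × 0.7406 = 0.149501
Relative intensity = 0.149501 / 0.426834 × 100 = 35.0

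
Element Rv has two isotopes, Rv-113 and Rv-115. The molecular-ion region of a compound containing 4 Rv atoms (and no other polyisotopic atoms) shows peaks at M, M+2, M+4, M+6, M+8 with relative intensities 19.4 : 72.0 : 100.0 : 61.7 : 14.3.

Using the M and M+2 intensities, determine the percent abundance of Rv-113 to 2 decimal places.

If p is the fraction of Rv that is Rv-113, then I(M+2)/I(M) = [C(4,1)·p^3·(1−p)] / p^4 = 4·(1−p)/p = 72.0/19.4 = 3.7113
(1−p)/p = 3.7113/4 = 0.9278  ⇒  p = 1/(1 + 0.9278) = 0.5187
Rv-113: 51.87%, Rv-115: 48.13%.

51.87%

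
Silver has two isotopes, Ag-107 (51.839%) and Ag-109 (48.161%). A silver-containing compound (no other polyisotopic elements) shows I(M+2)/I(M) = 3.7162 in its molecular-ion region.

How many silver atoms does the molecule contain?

4

The M+2/M ratio from n Ag atoms is n · q/p = n · 0.48161/0.51839.
n = 3.7162 × 0.51839/0.48161 = 4.00 ≈ 4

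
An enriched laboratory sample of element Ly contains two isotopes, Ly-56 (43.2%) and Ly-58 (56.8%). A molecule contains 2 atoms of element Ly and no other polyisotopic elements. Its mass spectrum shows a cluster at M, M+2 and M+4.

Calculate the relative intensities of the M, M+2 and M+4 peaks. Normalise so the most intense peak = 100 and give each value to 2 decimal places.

38.03 : 100.00 : 65.74

The 2 Ly atoms are independent, so intensities follow the terms of (0.432 + 0.568)^2.
P(M) = 0.432^2 = 0.186624
P(M+2) = 2 × 0.432^1 × 0.568^1 = 0.490752
P(M+4) = 0.568^2 = 0.322624
The M+2 peak is largest (0.490752); scaling to 100 gives 38.03 : 100.00 : 65.74.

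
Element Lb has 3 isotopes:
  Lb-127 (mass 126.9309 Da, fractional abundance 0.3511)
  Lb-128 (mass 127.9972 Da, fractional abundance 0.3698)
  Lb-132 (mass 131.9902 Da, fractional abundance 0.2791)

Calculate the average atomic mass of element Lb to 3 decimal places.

The abundance-weighted mean is 0.3511 × 126.9309 + 0.3698 × 127.9972 + 0.2791 × 131.9902
= 44.56544 + 47.33336 + 36.83846 = 128.73726 Da

128.737 Da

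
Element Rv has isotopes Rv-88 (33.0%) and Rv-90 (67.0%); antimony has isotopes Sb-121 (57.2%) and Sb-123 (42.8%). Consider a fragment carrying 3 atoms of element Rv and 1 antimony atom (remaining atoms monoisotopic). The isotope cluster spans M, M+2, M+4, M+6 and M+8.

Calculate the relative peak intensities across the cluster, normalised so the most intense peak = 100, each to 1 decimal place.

Element Rv pattern (n=3): 0.035937 : 0.218889 : 0.444411 : 0.300763
Antimony pattern (n=1): 0.5720 : 0.4280
Convolve the two distributions (both contribute in 2-u steps):
  M: 0.035937×0.5720 = 0.020556
  M+2: 0.035937×0.4280 + 0.218889×0.5720 = 0.140586
  M+4: 0.218889×0.4280 + 0.444411×0.5720 = 0.347888
  M+6: 0.444411×0.4280 + 0.300763×0.5720 = 0.362244
  M+8: 0.300763×0.4280 = 0.128727
Scale to base peak (0.362244) = 100: 5.7 : 38.8 : 96.0 : 100.0 : 35.5

5.7 : 38.8 : 96.0 : 100.0 : 35.5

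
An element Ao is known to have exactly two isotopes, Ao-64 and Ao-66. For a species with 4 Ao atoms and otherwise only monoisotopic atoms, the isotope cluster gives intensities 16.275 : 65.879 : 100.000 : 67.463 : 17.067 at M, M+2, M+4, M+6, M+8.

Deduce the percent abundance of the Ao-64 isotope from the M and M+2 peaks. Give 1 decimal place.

49.7%

If p is the fraction of Ao that is Ao-64, then I(M+2)/I(M) = [C(4,1)·p^3·(1−p)] / p^4 = 4·(1−p)/p = 65.879/16.275 = 4.0479
(1−p)/p = 4.0479/4 = 1.0120  ⇒  p = 1/(1 + 1.0120) = 0.4970
Ao-64: 49.7%, Ao-66: 50.3%.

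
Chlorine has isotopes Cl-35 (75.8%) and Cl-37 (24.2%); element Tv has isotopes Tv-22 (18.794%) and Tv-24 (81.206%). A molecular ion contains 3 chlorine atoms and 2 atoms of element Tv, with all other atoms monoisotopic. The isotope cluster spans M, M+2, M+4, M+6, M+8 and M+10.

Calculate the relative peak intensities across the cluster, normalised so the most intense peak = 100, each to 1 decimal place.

Chlorine pattern (n=3): 0.43551951 : 0.41713346 : 0.13317454 : 0.01417249
Element Tv pattern (n=2): 0.03532144 : 0.30523711 : 0.65944144
Convolve the two distributions (both contribute in 2-u steps):
  M: 0.43551951×0.03532144 = 0.015383
  M+2: 0.43551951×0.30523711 + 0.41713346×0.03532144 = 0.147670
  M+4: 0.43551951×0.65944144 + 0.41713346×0.30523711 + 0.13317454×0.03532144 = 0.419228
  M+6: 0.41713346×0.65944144 + 0.13317454×0.30523711 + 0.01417249×0.03532144 = 0.316225
  M+8: 0.13317454×0.65944144 + 0.01417249×0.30523711 = 0.092147
  M+10: 0.01417249×0.65944144 = 0.009346
Scale to base peak (0.419228) = 100: 3.7 : 35.2 : 100.0 : 75.4 : 22.0 : 2.2

3.7 : 35.2 : 100.0 : 75.4 : 22.0 : 2.2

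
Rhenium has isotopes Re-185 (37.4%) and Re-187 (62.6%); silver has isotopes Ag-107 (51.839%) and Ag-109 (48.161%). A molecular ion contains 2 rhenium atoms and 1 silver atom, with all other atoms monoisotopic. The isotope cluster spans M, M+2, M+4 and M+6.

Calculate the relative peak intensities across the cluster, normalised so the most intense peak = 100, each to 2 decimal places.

Rhenium pattern (n=2): 0.139876 : 0.468248 : 0.391876
Silver pattern (n=1): 0.51839 : 0.48161
Convolve the two distributions (both contribute in 2-u steps):
  M: 0.139876×0.51839 = 0.072510
  M+2: 0.139876×0.48161 + 0.468248×0.51839 = 0.310101
  M+4: 0.468248×0.48161 + 0.391876×0.51839 = 0.428658
  M+6: 0.391876×0.48161 = 0.188731
Scale to base peak (0.428658) = 100: 16.92 : 72.34 : 100.00 : 44.03

16.92 : 72.34 : 100.00 : 44.03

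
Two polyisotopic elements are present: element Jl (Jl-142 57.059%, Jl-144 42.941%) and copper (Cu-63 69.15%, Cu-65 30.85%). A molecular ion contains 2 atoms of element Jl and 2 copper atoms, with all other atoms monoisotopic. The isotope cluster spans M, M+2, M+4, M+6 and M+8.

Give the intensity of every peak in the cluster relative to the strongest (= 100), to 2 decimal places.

Element Jl pattern (n=2): 0.32557295 : 0.4900341 : 0.18439295
Copper pattern (n=2): 0.47817225 : 0.4266555 : 0.09517225
Convolve the two distributions (both contribute in 2-u steps):
  M: 0.32557295×0.47817225 = 0.155680
  M+2: 0.32557295×0.4266555 + 0.4900341×0.47817225 = 0.373228
  M+4: 0.32557295×0.09517225 + 0.4900341×0.4266555 + 0.18439295×0.47817225 = 0.328233
  M+6: 0.4900341×0.09517225 + 0.18439295×0.4266555 = 0.125310
  M+8: 0.18439295×0.09517225 = 0.017549
Scale to base peak (0.373228) = 100: 41.71 : 100.00 : 87.94 : 33.57 : 4.70

41.71 : 100.00 : 87.94 : 33.57 : 4.70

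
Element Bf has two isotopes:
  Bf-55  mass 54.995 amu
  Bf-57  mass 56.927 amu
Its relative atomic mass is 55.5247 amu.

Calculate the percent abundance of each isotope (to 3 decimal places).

Writing the weighted mean with unknown fraction x of Bf-55:
54.995·x + 56.927·(1 − x) = 55.5247
(54.995 − 56.927)·x = 55.5247 − 56.927
x = -1.4023 / -1.932 = 0.72583 → 72.583% Bf-55, 27.417% Bf-57.

Bf-55: 72.583%, Bf-57: 27.417%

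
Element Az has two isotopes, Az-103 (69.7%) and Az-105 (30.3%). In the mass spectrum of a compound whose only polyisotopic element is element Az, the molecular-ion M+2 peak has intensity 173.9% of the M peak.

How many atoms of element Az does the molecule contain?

4

For n independent Az atoms, I(M+2)/I(M) = n · (abundance Az-105) / (abundance Az-103) = n · 0.303/0.697.
n = 1.739 × 0.697/0.303 = 4.00 ≈ 4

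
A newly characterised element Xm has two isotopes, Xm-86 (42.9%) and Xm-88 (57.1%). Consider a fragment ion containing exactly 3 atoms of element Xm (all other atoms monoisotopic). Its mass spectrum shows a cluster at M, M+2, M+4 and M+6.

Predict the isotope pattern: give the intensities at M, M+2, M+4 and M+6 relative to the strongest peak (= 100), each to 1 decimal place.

Expanding (0.429 + 0.571)^3:
P(M) = 0.429^3 = 0.078954
P(M+2) = 3 × 0.429^2 × 0.571^1 = 0.315262
P(M+4) = 3 × 0.429^1 × 0.571^2 = 0.419615
P(M+6) = 0.571^3 = 0.186169
The M+4 peak is largest (0.419615); scaling to 100 gives 18.8 : 75.1 : 100.0 : 44.4.

18.8 : 75.1 : 100.0 : 44.4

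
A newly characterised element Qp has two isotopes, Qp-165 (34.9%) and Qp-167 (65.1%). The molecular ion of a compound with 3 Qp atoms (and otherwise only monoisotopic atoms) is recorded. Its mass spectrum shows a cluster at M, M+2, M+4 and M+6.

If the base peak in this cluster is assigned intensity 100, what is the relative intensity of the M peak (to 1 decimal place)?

Term probabilities: M 0.0425, M+2 0.2379, M+4 0.4437, M+6 0.2759. Base peak = M+4.
P(M+4) = C(3,2) × 0.349^1 × 0.651^2 = 3 × 0.3490 × 0.423801 = 0.443720 (base)
P(M) = C(3,0) × 0.349^3 × 0.651^0 = 1 × 0.04250855 × 1.0000 = 0.042509
Relative intensity = 0.042509 / 0.443720 × 100 = 9.6

9.6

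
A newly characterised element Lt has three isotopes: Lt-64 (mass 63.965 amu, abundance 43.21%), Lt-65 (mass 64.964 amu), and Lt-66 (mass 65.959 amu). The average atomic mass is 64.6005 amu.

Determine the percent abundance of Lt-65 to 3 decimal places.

49.939%

The remaining 56.79% is split between Lt-65 (fraction x) and Lt-66 (fraction 0.5679 − x).
Substituting: 64.964x + 65.959(0.5679 − x) = 36.9612235
(64.964 − 65.959)x = -0.4968926  ⇒  x = 0.49939, y = 0.06851
Lt-65: 49.939%, Lt-66: 6.851%.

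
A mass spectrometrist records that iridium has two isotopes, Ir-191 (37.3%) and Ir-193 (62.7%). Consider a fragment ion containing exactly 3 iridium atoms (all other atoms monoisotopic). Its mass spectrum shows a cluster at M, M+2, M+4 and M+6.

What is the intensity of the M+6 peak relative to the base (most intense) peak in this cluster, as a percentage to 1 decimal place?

Term probabilities: M 0.0519, M+2 0.2617, M+4 0.4399, M+6 0.2465. Base peak = M+4.
P(M+4) = C(3,2) × 0.373^1 × 0.627^2 = 3 × 0.3730 × 0.393129 = 0.439911 (base)
P(M+6) = C(3,3) × 0.373^0 × 0.627^3 = 1 × 1.0000 × 0.24649188 = 0.246492
Relative intensity = 0.246492 / 0.439911 × 100 = 56.0

56.0%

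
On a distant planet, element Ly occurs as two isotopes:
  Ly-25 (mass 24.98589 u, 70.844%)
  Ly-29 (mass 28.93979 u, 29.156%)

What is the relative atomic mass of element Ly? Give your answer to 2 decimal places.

26.14 u

The abundance-weighted mean is 0.70844 × 24.98589 + 0.29156 × 28.93979
= 17.701004 + 8.437685 = 26.138689 u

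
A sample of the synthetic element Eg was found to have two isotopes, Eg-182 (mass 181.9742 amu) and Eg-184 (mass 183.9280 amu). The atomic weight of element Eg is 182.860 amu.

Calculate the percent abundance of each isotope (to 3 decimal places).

With x = fraction of Eg-182 (so Eg-184 is 1 − x):
181.9742·x + 183.9280·(1 − x) = 182.860
(181.9742 − 183.9280)·x = 182.860 − 183.9280
x = -1.0680 / -1.9538 = 0.54663 → 54.663% Eg-182, 45.337% Eg-184.

Eg-182: 54.663%, Eg-184: 45.337%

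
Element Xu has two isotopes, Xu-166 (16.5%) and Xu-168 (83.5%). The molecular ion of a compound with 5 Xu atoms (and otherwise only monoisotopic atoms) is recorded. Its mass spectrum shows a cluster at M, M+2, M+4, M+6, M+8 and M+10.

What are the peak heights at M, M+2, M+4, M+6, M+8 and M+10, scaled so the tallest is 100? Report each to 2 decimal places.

Expanding (0.165 + 0.835)^5:
P(M) = 0.165^5 = 0.000122
P(M+2) = 5 × 0.165^4 × 0.835^1 = 0.003095
P(M+4) = 10 × 0.165^3 × 0.835^2 = 0.031320
P(M+6) = 10 × 0.165^2 × 0.835^3 = 0.158499
P(M+8) = 5 × 0.165^1 × 0.835^4 = 0.401051
P(M+10) = 0.835^5 = 0.405912
The M+10 peak is largest (0.405912); scaling to 100 gives 0.03 : 0.76 : 7.72 : 39.05 : 98.80 : 100.00.

0.03 : 0.76 : 7.72 : 39.05 : 98.80 : 100.00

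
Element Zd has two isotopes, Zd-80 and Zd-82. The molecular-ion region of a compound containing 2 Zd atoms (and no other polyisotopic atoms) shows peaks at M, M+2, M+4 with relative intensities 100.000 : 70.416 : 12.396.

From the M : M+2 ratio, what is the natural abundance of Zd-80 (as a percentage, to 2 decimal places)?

If p is the fraction of Zd that is Zd-80, then I(M+2)/I(M) = [C(2,1)·p^1·(1−p)] / p^2 = 2·(1−p)/p = 70.416/100.000 = 0.7042
(1−p)/p = 0.7042/2 = 0.3521  ⇒  p = 1/(1 + 0.3521) = 0.7396
Zd-80: 73.96%, Zd-82: 26.04%.

73.96%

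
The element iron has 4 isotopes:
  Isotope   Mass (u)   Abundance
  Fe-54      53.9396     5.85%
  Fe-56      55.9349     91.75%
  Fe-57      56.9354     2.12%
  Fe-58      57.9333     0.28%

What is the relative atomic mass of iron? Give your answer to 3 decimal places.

The abundance-weighted mean is 0.0585 × 53.9396 + 0.9175 × 55.9349 + 0.0212 × 56.9354 + 0.0028 × 57.9333
= 3.15547 + 51.32027 + 1.20703 + 0.16221 = 55.84498 u

55.845 u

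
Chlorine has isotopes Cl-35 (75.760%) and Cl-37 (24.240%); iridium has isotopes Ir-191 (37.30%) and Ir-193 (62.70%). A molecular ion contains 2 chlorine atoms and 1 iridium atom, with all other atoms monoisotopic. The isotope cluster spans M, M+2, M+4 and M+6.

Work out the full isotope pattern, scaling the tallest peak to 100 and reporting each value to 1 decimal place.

43.1 : 100.0 : 50.8 : 7.4

Chlorine pattern (n=2): 0.57395776 : 0.36728448 : 0.05875776
Iridium pattern (n=1): 0.3730 : 0.6270
Convolve the two distributions (both contribute in 2-u steps):
  M: 0.57395776×0.3730 = 0.214086
  M+2: 0.57395776×0.6270 + 0.36728448×0.3730 = 0.496869
  M+4: 0.36728448×0.6270 + 0.05875776×0.3730 = 0.252204
  M+6: 0.05875776×0.6270 = 0.036841
Scale to base peak (0.496869) = 100: 43.1 : 100.0 : 50.8 : 7.4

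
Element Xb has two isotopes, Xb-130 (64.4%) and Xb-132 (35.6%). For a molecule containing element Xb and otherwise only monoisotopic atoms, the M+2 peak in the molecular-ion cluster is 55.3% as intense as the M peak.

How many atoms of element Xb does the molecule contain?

For n independent Xb atoms, I(M+2)/I(M) = n · (abundance Xb-132) / (abundance Xb-130) = n · 0.356/0.644.
n = 0.553 × 0.644/0.356 = 1.00 ≈ 1

1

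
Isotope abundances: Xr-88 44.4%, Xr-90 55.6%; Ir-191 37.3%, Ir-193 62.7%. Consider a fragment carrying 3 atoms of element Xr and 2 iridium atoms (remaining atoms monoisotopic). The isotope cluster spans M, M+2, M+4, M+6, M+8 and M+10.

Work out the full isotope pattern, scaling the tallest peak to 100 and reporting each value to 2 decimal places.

Element Xr pattern (n=3): 0.08752838 : 0.32882285 : 0.41176915 : 0.17187962
Iridium pattern (n=2): 0.139129 : 0.467742 : 0.393129
Convolve the two distributions (both contribute in 2-u steps):
  M: 0.08752838×0.139129 = 0.012178
  M+2: 0.08752838×0.467742 + 0.32882285×0.139129 = 0.086689
  M+4: 0.08752838×0.393129 + 0.32882285×0.467742 + 0.41176915×0.139129 = 0.245503
  M+6: 0.32882285×0.393129 + 0.41176915×0.467742 + 0.17187962×0.139129 = 0.345785
  M+8: 0.41176915×0.393129 + 0.17187962×0.467742 = 0.242274
  M+10: 0.17187962×0.393129 = 0.067571
Scale to base peak (0.345785) = 100: 3.52 : 25.07 : 71.00 : 100.00 : 70.06 : 19.54

3.52 : 25.07 : 71.00 : 100.00 : 70.06 : 19.54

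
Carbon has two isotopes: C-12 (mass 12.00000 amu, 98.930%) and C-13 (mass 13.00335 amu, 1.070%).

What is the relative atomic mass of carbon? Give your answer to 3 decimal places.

12.011 amu

Weight each isotope mass by its fractional abundance: 0.98930 × 12.00000 + 0.01070 × 13.00335
= 11.871600 + 0.139136 = 12.010736 amu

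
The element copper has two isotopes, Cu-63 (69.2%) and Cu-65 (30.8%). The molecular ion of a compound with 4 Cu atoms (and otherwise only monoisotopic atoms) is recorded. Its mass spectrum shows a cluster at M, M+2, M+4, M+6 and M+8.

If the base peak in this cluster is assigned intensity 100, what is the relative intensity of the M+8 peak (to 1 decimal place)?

Binomial terms of (0.692 + 0.308)^4: M 0.2293, M+2 0.4083, M+4 0.2726, M+6 0.0809, M+8 0.0090 → M+2 is the base peak.
P(M+2) = C(4,1) × 0.692^3 × 0.308^1 = 4 × 0.33137389 × 0.3080 = 0.408253 (base)
P(M+8) = C(4,4) × 0.692^0 × 0.308^4 = 1 × 1.0000 × 0.00899918 = 0.008999
Relative intensity = 0.008999 / 0.408253 × 100 = 2.2

2.2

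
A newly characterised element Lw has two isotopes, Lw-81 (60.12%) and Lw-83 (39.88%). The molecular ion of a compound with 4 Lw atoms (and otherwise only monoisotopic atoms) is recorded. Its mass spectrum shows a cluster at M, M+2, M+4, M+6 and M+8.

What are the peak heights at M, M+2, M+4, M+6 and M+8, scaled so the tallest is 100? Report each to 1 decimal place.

Each Lw atom is independently Lw-81 (p = 0.6012) or Lw-83 (q = 0.3988); the cluster is the binomial expansion (p + q)^4.
P(M) = 0.6012^4 = 0.130640
P(M+2) = 4 × 0.6012^3 × 0.3988^1 = 0.346635
P(M+4) = 6 × 0.6012^2 × 0.3988^2 = 0.344905
P(M+6) = 4 × 0.6012^1 × 0.3988^3 = 0.152526
P(M+8) = 0.3988^4 = 0.025294
The M+2 peak is largest (0.346635); scaling to 100 gives 37.7 : 100.0 : 99.5 : 44.0 : 7.3.

37.7 : 100.0 : 99.5 : 44.0 : 7.3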